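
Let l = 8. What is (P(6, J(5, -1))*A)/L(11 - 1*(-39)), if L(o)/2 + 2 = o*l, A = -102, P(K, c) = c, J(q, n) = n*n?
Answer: -51/398 ≈ -0.12814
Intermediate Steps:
J(q, n) = n²
L(o) = -4 + 16*o (L(o) = -4 + 2*(o*8) = -4 + 2*(8*o) = -4 + 16*o)
(P(6, J(5, -1))*A)/L(11 - 1*(-39)) = ((-1)²*(-102))/(-4 + 16*(11 - 1*(-39))) = (1*(-102))/(-4 + 16*(11 + 39)) = -102/(-4 + 16*50) = -102/(-4 + 800) = -102/796 = -102*1/796 = -51/398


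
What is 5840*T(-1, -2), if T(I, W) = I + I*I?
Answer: 0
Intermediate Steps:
T(I, W) = I + I²
5840*T(-1, -2) = 5840*(-(1 - 1)) = 5840*(-1*0) = 5840*0 = 0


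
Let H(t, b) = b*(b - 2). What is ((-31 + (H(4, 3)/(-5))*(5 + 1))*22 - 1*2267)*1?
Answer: -15141/5 ≈ -3028.2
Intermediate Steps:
H(t, b) = b*(-2 + b)
((-31 + (H(4, 3)/(-5))*(5 + 1))*22 - 1*2267)*1 = ((-31 + ((3*(-2 + 3))/(-5))*(5 + 1))*22 - 1*2267)*1 = ((-31 + ((3*1)*(-1/5))*6)*22 - 2267)*1 = ((-31 + (3*(-1/5))*6)*22 - 2267)*1 = ((-31 - 3/5*6)*22 - 2267)*1 = ((-31 - 18/5)*22 - 2267)*1 = (-173/5*22 - 2267)*1 = (-3806/5 - 2267)*1 = -15141/5*1 = -15141/5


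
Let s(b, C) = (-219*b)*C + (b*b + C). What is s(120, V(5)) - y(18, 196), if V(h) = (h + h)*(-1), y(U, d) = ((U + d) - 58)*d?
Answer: 246614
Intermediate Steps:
y(U, d) = d*(-58 + U + d) (y(U, d) = (-58 + U + d)*d = d*(-58 + U + d))
V(h) = -2*h (V(h) = (2*h)*(-1) = -2*h)
s(b, C) = C + b**2 - 219*C*b (s(b, C) = -219*C*b + (b**2 + C) = -219*C*b + (C + b**2) = C + b**2 - 219*C*b)
s(120, V(5)) - y(18, 196) = (-2*5 + 120**2 - 219*(-2*5)*120) - 196*(-58 + 18 + 196) = (-10 + 14400 - 219*(-10)*120) - 196*156 = (-10 + 14400 + 262800) - 1*30576 = 277190 - 30576 = 246614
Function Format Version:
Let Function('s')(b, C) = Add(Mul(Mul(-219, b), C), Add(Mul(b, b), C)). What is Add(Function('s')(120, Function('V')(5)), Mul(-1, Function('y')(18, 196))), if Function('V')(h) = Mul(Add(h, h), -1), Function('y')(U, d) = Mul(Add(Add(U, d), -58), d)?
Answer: 246614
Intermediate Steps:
Function('y')(U, d) = Mul(d, Add(-58, U, d)) (Function('y')(U, d) = Mul(Add(-58, U, d), d) = Mul(d, Add(-58, U, d)))
Function('V')(h) = Mul(-2, h) (Function('V')(h) = Mul(Mul(2, h), -1) = Mul(-2, h))
Function('s')(b, C) = Add(C, Pow(b, 2), Mul(-219, C, b)) (Function('s')(b, C) = Add(Mul(-219, C, b), Add(Pow(b, 2), C)) = Add(Mul(-219, C, b), Add(C, Pow(b, 2))) = Add(C, Pow(b, 2), Mul(-219, C, b)))
Add(Function('s')(120, Function('V')(5)), Mul(-1, Function('y')(18, 196))) = Add(Add(Mul(-2, 5), Pow(120, 2), Mul(-219, Mul(-2, 5), 120)), Mul(-1, Mul(196, Add(-58, 18, 196)))) = Add(Add(-10, 14400, Mul(-219, -10, 120)), Mul(-1, Mul(196, 156))) = Add(Add(-10, 14400, 262800), Mul(-1, 30576)) = Add(277190, -30576) = 246614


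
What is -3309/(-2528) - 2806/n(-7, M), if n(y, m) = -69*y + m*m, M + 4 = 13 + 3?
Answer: -5018825/1585056 ≈ -3.1663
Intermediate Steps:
M = 12 (M = -4 + (13 + 3) = -4 + 16 = 12)
n(y, m) = m² - 69*y (n(y, m) = -69*y + m² = m² - 69*y)
-3309/(-2528) - 2806/n(-7, M) = -3309/(-2528) - 2806/(12² - 69*(-7)) = -3309*(-1/2528) - 2806/(144 + 483) = 3309/2528 - 2806/627 = -5018825/1585056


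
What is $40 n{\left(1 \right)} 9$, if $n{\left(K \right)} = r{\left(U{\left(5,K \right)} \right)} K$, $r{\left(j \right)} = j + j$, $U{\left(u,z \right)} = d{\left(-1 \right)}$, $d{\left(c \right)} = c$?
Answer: $-720$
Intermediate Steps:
$U{\left(u,z \right)} = -1$
$r{\left(j \right)} = 2 j$
$n{\left(K \right)} = - 2 K$ ($n{\left(K \right)} = 2 \left(-1\right) K = - 2 K$)
$40 n{\left(1 \right)} 9 = 40 \left(\left(-2\right) 1\right) 9 = 40 \left(-2\right) 9 = \left(-80\right) 9 = -720$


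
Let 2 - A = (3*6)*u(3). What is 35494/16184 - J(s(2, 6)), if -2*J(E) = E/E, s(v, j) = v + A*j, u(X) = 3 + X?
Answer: 21793/8092 ≈ 2.6932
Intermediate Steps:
A = -106 (A = 2 - 3*6*(3 + 3) = 2 - 18*6 = 2 - 1*108 = 2 - 108 = -106)
s(v, j) = v - 106*j
J(E) = -½ (J(E) = -E/(2*E) = -½*1 = -½)
35494/16184 - J(s(2, 6)) = 35494/16184 - 1*(-½) = 35494*(1/16184) + ½ = 17747/8092 + ½ = 21793/8092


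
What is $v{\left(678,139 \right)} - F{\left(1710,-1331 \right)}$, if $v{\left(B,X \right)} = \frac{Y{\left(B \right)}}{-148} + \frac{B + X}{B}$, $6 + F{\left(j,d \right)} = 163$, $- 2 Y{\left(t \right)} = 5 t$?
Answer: $- \frac{7241941}{50172} \approx -144.34$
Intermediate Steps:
$Y{\left(t \right)} = - \frac{5 t}{2}$
$F{\left(j,d \right)} = 157$ ($F{\left(j,d \right)} = -6 + 163 = 157$)
$v{\left(B,X \right)} = \frac{5 B}{296} + \frac{B + X}{B}$ ($v{\left(B,X \right)} = \frac{\left(- \frac{5}{2}\right) B}{-148} + \frac{B + X}{B} = - \frac{5 B}{2} \left(- \frac{1}{148}\right) + \frac{B + X}{B} = \frac{5 B}{296} + \frac{B + X}{B}$)
$v{\left(678,139 \right)} - F{\left(1710,-1331 \right)} = \left(1 + \frac{5}{296} \cdot 678 + \frac{139}{678}\right) - 157 = \left(1 + \frac{1695}{148} + 139 \cdot \frac{1}{678}\right) - 157 = \left(1 + \frac{1695}{148} + \frac{139}{678}\right) - 157 = \frac{635063}{50172} - 157 = - \frac{7241941}{50172}$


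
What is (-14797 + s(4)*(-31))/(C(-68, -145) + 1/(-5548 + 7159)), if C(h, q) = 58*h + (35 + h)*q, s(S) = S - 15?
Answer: -5822154/338713 ≈ -17.189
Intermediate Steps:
s(S) = -15 + S
C(h, q) = 58*h + q*(35 + h)
(-14797 + s(4)*(-31))/(C(-68, -145) + 1/(-5548 + 7159)) = (-14797 + (-15 + 4)*(-31))/((35*(-145) + 58*(-68) - 68*(-145)) + 1/(-5548 + 7159)) = (-14797 - 11*(-31))/((-5075 - 3944 + 9860) + 1/1611) = (-14797 + 341)/(841 + 1/1611) = -14456/1354852/1611 = -14456*1611/1354852 = -5822154/338713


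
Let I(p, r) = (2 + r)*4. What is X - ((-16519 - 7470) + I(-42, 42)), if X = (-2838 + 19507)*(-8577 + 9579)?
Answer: 16726151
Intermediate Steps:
I(p, r) = 8 + 4*r
X = 16702338 (X = 16669*1002 = 16702338)
X - ((-16519 - 7470) + I(-42, 42)) = 16702338 - ((-16519 - 7470) + (8 + 4*42)) = 16702338 - (-23989 + (8 + 168)) = 16702338 - (-23989 + 176) = 16702338 - 1*(-23813) = 16702338 + 23813 = 16726151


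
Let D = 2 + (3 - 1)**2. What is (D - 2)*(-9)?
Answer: -36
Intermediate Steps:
D = 6 (D = 2 + 2**2 = 2 + 4 = 6)
(D - 2)*(-9) = (6 - 2)*(-9) = 4*(-9) = -36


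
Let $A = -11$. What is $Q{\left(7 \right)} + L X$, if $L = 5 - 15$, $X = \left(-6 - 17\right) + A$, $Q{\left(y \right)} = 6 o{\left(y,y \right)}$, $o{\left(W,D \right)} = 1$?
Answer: $346$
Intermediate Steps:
$Q{\left(y \right)} = 6$ ($Q{\left(y \right)} = 6 \cdot 1 = 6$)
$X = -34$ ($X = \left(-6 - 17\right) - 11 = -23 - 11 = -34$)
$L = -10$ ($L = 5 - 15 = -10$)
$Q{\left(7 \right)} + L X = 6 - -340 = 6 + 340 = 346$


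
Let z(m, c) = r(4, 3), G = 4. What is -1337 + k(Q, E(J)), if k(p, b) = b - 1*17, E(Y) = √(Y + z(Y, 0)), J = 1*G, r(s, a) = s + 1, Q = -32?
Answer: -1351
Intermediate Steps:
r(s, a) = 1 + s
z(m, c) = 5 (z(m, c) = 1 + 4 = 5)
J = 4 (J = 1*4 = 4)
E(Y) = √(5 + Y) (E(Y) = √(Y + 5) = √(5 + Y))
k(p, b) = -17 + b (k(p, b) = b - 17 = -17 + b)
-1337 + k(Q, E(J)) = -1337 + (-17 + √(5 + 4)) = -1337 + (-17 + √9) = -1337 + (-17 + 3) = -1337 - 14 = -1351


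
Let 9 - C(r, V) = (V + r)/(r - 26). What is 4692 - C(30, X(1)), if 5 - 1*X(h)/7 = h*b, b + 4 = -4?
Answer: 18853/4 ≈ 4713.3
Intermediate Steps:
b = -8 (b = -4 - 4 = -8)
X(h) = 35 + 56*h (X(h) = 35 - 7*h*(-8) = 35 - (-56)*h = 35 + 56*h)
C(r, V) = 9 - (V + r)/(-26 + r) (C(r, V) = 9 - (V + r)/(r - 26) = 9 - (V + r)/(-26 + r))
4692 - C(30, X(1)) = 4692 - (-234 - (35 + 56*1) + 8*30)/(-26 + 30) = 4692 - (-234 - (35 + 56) + 240)/4 = 4692 - (-234 - 1*91 + 240)/4 = 4692 - (-234 - 91 + 240)/4 = 4692 - (-85)/4 = 4692 - 1*(-85/4) = 4692 + 85/4 = 18853/4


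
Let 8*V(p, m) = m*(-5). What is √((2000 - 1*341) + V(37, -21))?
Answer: 7*√546/4 ≈ 40.892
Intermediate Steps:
V(p, m) = -5*m/8 (V(p, m) = (m*(-5))/8 = (-5*m)/8 = -5*m/8)
√((2000 - 1*341) + V(37, -21)) = √((2000 - 1*341) - 5/8*(-21)) = √((2000 - 341) + 105/8) = √(1659 + 105/8) = √(13377/8) = 7*√546/4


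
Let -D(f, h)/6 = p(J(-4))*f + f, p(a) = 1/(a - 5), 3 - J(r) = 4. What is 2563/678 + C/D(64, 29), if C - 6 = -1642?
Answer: 241171/27120 ≈ 8.8927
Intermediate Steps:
C = -1636 (C = 6 - 1642 = -1636)
J(r) = -1 (J(r) = 3 - 1*4 = 3 - 4 = -1)
p(a) = 1/(-5 + a)
D(f, h) = -5*f (D(f, h) = -6*(f/(-5 - 1) + f) = -6*(f/(-6) + f) = -6*(-f/6 + f) = -5*f)
2563/678 + C/D(64, 29) = 2563/678 - 1636/((-5*64)) = 2563*(1/678) - 1636/(-320) = 2563/678 - 1636*(-1/320) = 2563/678 + 409/80 = 241171/27120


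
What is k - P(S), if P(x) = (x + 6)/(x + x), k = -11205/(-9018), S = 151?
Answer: 18223/25217 ≈ 0.72265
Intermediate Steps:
k = 415/334 (k = -11205*(-1/9018) = 415/334 ≈ 1.2425)
P(x) = (6 + x)/(2*x) (P(x) = (6 + x)/((2*x)) = (6 + x)*(1/(2*x)) = (6 + x)/(2*x))
k - P(S) = 415/334 - (6 + 151)/(2*151) = 415/334 - 157/(2*151) = 415/334 - 1*157/302 = 415/334 - 157/302 = 18223/25217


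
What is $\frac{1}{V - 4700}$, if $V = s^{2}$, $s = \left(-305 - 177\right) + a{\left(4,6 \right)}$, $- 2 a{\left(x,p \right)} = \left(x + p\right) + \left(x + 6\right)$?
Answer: $\frac{1}{237364} \approx 4.2129 \cdot 10^{-6}$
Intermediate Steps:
$a{\left(x,p \right)} = -3 - x - \frac{p}{2}$ ($a{\left(x,p \right)} = - \frac{\left(x + p\right) + \left(x + 6\right)}{2} = - \frac{\left(p + x\right) + \left(6 + x\right)}{2} = - \frac{6 + p + 2 x}{2} = -3 - x - \frac{p}{2}$)
$s = -492$ ($s = \left(-305 - 177\right) - 10 = -482 - 10 = -492$)
$V = 242064$ ($V = \left(-492\right)^{2} = 242064$)
$\frac{1}{V - 4700} = \frac{1}{242064 - 4700} = \frac{1}{237364}$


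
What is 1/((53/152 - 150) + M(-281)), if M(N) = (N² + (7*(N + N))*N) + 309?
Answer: 152/180055301 ≈ 8.4418e-7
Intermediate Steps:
M(N) = 309 + 15*N² (M(N) = (N² + (7*(2*N))*N) + 309 = (N² + (14*N)*N) + 309 = (N² + 14*N²) + 309 = 15*N² + 309 = 309 + 15*N²)
1/((53/152 - 150) + M(-281)) = 1/((53/152 - 150) + (309 + 15*(-281)²)) = 1/(((1/152)*53 - 150) + (309 + 15*78961)) = 1/((53/152 - 150) + (309 + 1184415)) = 1/(-22747/152 + 1184724) = 1/(180055301/152) = 152/180055301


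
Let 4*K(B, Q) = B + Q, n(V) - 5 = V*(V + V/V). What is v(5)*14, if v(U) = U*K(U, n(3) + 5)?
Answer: 945/2 ≈ 472.50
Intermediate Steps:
n(V) = 5 + V*(1 + V) (n(V) = 5 + V*(V + V/V) = 5 + V*(V + 1) = 5 + V*(1 + V))
K(B, Q) = B/4 + Q/4 (K(B, Q) = (B + Q)/4 = B/4 + Q/4)
v(U) = U*(11/2 + U/4) (v(U) = U*(U/4 + ((5 + 3 + 3²) + 5)/4) = U*(U/4 + ((5 + 3 + 9) + 5)/4) = U*(U/4 + (17 + 5)/4) = U*(U/4 + (¼)*22) = U*(U/4 + 11/2) = U*(11/2 + U/4))
v(5)*14 = ((¼)*5*(22 + 5))*14 = ((¼)*5*27)*14 = (135/4)*14 = 945/2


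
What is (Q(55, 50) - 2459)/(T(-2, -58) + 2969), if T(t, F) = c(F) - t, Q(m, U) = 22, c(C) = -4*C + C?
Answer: -2437/3145 ≈ -0.77488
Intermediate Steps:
c(C) = -3*C
T(t, F) = -t - 3*F (T(t, F) = -3*F - t = -t - 3*F)
(Q(55, 50) - 2459)/(T(-2, -58) + 2969) = (22 - 2459)/((-1*(-2) - 3*(-58)) + 2969) = -2437/((2 + 174) + 2969) = -2437/(176 + 2969) = -2437/3145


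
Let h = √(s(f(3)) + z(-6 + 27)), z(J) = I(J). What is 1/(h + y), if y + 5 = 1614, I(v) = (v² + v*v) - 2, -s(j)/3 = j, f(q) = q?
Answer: 1609/2588010 - √871/2588010 ≈ 0.00061031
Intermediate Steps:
s(j) = -3*j
I(v) = -2 + 2*v² (I(v) = (v² + v²) - 2 = 2*v² - 2 = -2 + 2*v²)
z(J) = -2 + 2*J²
y = 1609 (y = -5 + 1614 = 1609)
h = √871 (h = √(-3*3 + (-2 + 2*(-6 + 27)²)) = √(-9 + (-2 + 2*21²)) = √(-9 + (-2 + 2*441)) = √(-9 + (-2 + 882)) = √(-9 + 880) = √871 ≈ 29.513)
1/(h + y) = 1/(√871 + 1609) = 1/(1609 + √871)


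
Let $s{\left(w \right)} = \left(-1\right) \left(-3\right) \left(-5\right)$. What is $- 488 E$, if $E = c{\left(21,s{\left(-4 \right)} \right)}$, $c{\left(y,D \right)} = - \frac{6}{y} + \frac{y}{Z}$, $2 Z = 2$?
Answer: $- \frac{70760}{7} \approx -10109.0$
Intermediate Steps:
$Z = 1$ ($Z = \frac{1}{2} \cdot 2 = 1$)
$s{\left(w \right)} = -15$ ($s{\left(w \right)} = 3 \left(-5\right) = -15$)
$c{\left(y,D \right)} = y - \frac{6}{y}$ ($c{\left(y,D \right)} = - \frac{6}{y} + \frac{y}{1} = - \frac{6}{y} + y 1 = - \frac{6}{y} + y = y - \frac{6}{y}$)
$E = \frac{145}{7}$ ($E = 21 - \frac{6}{21} = 21 - \frac{2}{7} = \frac{145}{7} \approx 20.714$)
$- 488 E = \left(-488\right) \frac{145}{7} = - \frac{70760}{7}$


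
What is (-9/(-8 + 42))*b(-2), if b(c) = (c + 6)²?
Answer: -72/17 ≈ -4.2353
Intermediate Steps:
b(c) = (6 + c)²
(-9/(-8 + 42))*b(-2) = (-9/(-8 + 42))*(6 - 2)² = -9/34*4² = -9*1/34*16 = -9/34*16 = -72/17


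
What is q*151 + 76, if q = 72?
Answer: 10948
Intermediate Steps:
q*151 + 76 = 72*151 + 76 = 10872 + 76 = 10948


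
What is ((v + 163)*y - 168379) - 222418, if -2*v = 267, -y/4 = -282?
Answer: -357521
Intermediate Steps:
y = 1128 (y = -4*(-282) = 1128)
v = -267/2 (v = -½*267 = -267/2 ≈ -133.50)
((v + 163)*y - 168379) - 222418 = ((-267/2 + 163)*1128 - 168379) - 222418 = ((59/2)*1128 - 168379) - 222418 = (33276 - 168379) - 222418 = -135103 - 222418 = -357521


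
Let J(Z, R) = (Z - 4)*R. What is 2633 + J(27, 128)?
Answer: 5577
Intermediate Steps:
J(Z, R) = R*(-4 + Z) (J(Z, R) = (-4 + Z)*R = R*(-4 + Z))
2633 + J(27, 128) = 2633 + 128*(-4 + 27) = 2633 + 128*23 = 2633 + 2944 = 5577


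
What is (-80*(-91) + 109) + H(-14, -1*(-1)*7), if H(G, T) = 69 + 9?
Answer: 7467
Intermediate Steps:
H(G, T) = 78
(-80*(-91) + 109) + H(-14, -1*(-1)*7) = (-80*(-91) + 109) + 78 = (7280 + 109) + 78 = 7389 + 78 = 7467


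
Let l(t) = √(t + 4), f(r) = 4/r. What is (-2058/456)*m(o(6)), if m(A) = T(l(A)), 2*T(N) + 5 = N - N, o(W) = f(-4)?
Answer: 1715/152 ≈ 11.283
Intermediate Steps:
l(t) = √(4 + t)
o(W) = -1 (o(W) = 4/(-4) = 4*(-¼) = -1)
T(N) = -5/2 (T(N) = -5/2 + (N - N)/2 = -5/2 + (½)*0 = -5/2 + 0 = -5/2)
m(A) = -5/2
(-2058/456)*m(o(6)) = -2058/456*(-5/2) = -2058*1/456*(-5/2) = -343/76*(-5/2) = 1715/152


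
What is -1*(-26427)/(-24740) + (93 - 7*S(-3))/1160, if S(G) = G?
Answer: -347937/358730 ≈ -0.96991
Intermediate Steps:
-1*(-26427)/(-24740) + (93 - 7*S(-3))/1160 = -1*(-26427)/(-24740) + (93 - 7*(-3))/1160 = 26427*(-1/24740) + (93 + 21)*(1/1160) = -26427/24740 + 114*(1/1160) = -26427/24740 + 57/580 = -347937/358730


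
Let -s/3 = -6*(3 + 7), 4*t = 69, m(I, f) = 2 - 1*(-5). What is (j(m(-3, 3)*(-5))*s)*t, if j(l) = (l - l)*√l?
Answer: 0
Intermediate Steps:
m(I, f) = 7 (m(I, f) = 2 + 5 = 7)
t = 69/4 (t = (¼)*69 = 69/4 ≈ 17.250)
j(l) = 0 (j(l) = 0*√l = 0)
s = 180 (s = -(-18)*(3 + 7) = -(-18)*10 = -3*(-60) = 180)
(j(m(-3, 3)*(-5))*s)*t = (0*180)*(69/4) = 0*(69/4) = 0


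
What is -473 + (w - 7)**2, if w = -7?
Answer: -277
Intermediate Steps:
-473 + (w - 7)**2 = -473 + (-7 - 7)**2 = -473 + (-14)**2 = -473 + 196 = -277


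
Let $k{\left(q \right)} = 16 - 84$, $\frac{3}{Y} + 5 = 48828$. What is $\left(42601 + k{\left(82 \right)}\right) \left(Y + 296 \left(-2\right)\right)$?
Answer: $- \frac{1229340358529}{48823} \approx -2.518 \cdot 10^{7}$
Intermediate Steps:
$Y = \frac{3}{48823}$ ($Y = \frac{3}{-5 + 48828} = \frac{3}{48823} \approx 6.1446 \cdot 10^{-5}$)
$k{\left(q \right)} = -68$
$\left(42601 + k{\left(82 \right)}\right) \left(Y + 296 \left(-2\right)\right) = \left(42601 - 68\right) \left(\frac{3}{48823} + 296 \left(-2\right)\right) = 42533 \left(\frac{3}{48823} - 592\right) = 42533 \left(- \frac{28903213}{48823}\right) = - \frac{1229340358529}{48823}$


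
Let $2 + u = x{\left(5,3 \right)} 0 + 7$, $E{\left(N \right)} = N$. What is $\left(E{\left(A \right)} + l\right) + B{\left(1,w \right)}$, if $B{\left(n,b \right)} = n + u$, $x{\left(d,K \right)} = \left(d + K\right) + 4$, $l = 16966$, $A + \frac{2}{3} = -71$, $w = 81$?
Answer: $\frac{50701}{3} \approx 16900.0$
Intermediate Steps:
$A = - \frac{215}{3}$ ($A = - \frac{2}{3} - 71 = - \frac{215}{3} \approx -71.667$)
$x{\left(d,K \right)} = 4 + K + d$ ($x{\left(d,K \right)} = \left(K + d\right) + 4 = 4 + K + d$)
$u = 5$ ($u = -2 + \left(\left(4 + 3 + 5\right) 0 + 7\right) = -2 + \left(12 \cdot 0 + 7\right) = -2 + \left(0 + 7\right) = -2 + 7 = 5$)
$B{\left(n,b \right)} = 5 + n$ ($B{\left(n,b \right)} = n + 5 = 5 + n$)
$\left(E{\left(A \right)} + l\right) + B{\left(1,w \right)} = \left(- \frac{215}{3} + 16966\right) + \left(5 + 1\right) = \frac{50683}{3} + 6 = \frac{50701}{3}$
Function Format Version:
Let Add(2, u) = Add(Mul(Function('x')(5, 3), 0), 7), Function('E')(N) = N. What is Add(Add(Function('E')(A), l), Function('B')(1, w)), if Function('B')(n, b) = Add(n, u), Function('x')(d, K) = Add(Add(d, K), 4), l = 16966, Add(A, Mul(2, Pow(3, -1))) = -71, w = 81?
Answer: Rational(50701, 3) ≈ 16900.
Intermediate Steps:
A = Rational(-215, 3) (A = Add(Rational(-2, 3), -71) = Rational(-215, 3) ≈ -71.667)
Function('x')(d, K) = Add(4, K, d) (Function('x')(d, K) = Add(Add(K, d), 4) = Add(4, K, d))
u = 5 (u = Add(-2, Add(Mul(Add(4, 3, 5), 0), 7)) = Add(-2, Add(Mul(12, 0), 7)) = Add(-2, Add(0, 7)) = Add(-2, 7) = 5)
Function('B')(n, b) = Add(5, n) (Function('B')(n, b) = Add(n, 5) = Add(5, n))
Add(Add(Function('E')(A), l), Function('B')(1, w)) = Add(Add(Rational(-215, 3), 16966), Add(5, 1)) = Add(Rational(50683, 3), 6) = Rational(50701, 3)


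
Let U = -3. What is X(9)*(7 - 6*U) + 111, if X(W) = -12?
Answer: -189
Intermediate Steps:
X(9)*(7 - 6*U) + 111 = -12*(7 - 6*(-3)) + 111 = -12*(7 + 18) + 111 = -12*25 + 111 = -300 + 111 = -189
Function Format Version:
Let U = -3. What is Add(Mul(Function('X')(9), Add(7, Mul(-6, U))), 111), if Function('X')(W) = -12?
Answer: -189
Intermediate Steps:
Add(Mul(Function('X')(9), Add(7, Mul(-6, U))), 111) = Add(Mul(-12, Add(7, Mul(-6, -3))), 111) = Add(Mul(-12, Add(7, 18)), 111) = Add(Mul(-12, 25), 111) = Add(-300, 111) = -189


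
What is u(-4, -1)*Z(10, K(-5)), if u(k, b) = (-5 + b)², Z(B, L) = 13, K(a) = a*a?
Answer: 468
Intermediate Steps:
K(a) = a²
u(-4, -1)*Z(10, K(-5)) = (-5 - 1)²*13 = (-6)²*13 = 36*13 = 468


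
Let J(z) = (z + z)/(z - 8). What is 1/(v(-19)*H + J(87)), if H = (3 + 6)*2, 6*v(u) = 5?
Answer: 79/1359 ≈ 0.058131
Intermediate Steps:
v(u) = ⅚ (v(u) = (⅙)*5 = ⅚)
J(z) = 2*z/(-8 + z) (J(z) = (2*z)/(-8 + z) = 2*z/(-8 + z))
H = 18 (H = 9*2 = 18)
1/(v(-19)*H + J(87)) = 1/((⅚)*18 + 2*87/(-8 + 87)) = 1/(15 + 2*87/79) = 1/(15 + 2*87*(1/79)) = 1/(15 + 174/79) = 1/(1359/79) = 79/1359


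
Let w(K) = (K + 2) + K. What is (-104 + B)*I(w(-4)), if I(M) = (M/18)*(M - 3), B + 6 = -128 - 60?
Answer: -894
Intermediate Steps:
w(K) = 2 + 2*K (w(K) = (2 + K) + K = 2 + 2*K)
B = -194 (B = -6 + (-128 - 60) = -6 - 188 = -194)
I(M) = M*(-3 + M)/18 (I(M) = (M*(1/18))*(-3 + M) = (M/18)*(-3 + M) = M*(-3 + M)/18)
(-104 + B)*I(w(-4)) = (-104 - 194)*((2 + 2*(-4))*(-3 + (2 + 2*(-4)))/18) = -149*(2 - 8)*(-3 + (2 - 8))/9 = -149*(-6)*(-3 - 6)/9 = -149*(-6)*(-9)/9 = -298*3 = -894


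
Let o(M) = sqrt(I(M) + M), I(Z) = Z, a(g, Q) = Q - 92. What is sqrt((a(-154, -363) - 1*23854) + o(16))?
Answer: sqrt(-24309 + 4*sqrt(2)) ≈ 155.9*I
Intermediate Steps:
a(g, Q) = -92 + Q
o(M) = sqrt(2)*sqrt(M) (o(M) = sqrt(M + M) = sqrt(2*M) = sqrt(2)*sqrt(M))
sqrt((a(-154, -363) - 1*23854) + o(16)) = sqrt(((-92 - 363) - 1*23854) + sqrt(2)*sqrt(16)) = sqrt((-455 - 23854) + sqrt(2)*4) = sqrt(-24309 + 4*sqrt(2))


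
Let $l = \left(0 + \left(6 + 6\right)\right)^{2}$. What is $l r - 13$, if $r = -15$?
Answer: $-2173$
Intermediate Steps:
$l = 144$ ($l = \left(0 + 12\right)^{2} = 12^{2} = 144$)
$l r - 13 = 144 \left(-15\right) - 13 = -2160 - 13 = -2173$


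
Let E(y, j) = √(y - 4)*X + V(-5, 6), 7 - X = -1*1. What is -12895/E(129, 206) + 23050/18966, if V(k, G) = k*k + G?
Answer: 3871906310/66750837 - 515800*√5/7039 ≈ -105.85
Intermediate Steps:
V(k, G) = G + k² (V(k, G) = k² + G = G + k²)
X = 8 (X = 7 - (-1) = 7 - 1*(-1) = 7 + 1 = 8)
E(y, j) = 31 + 8*√(-4 + y) (E(y, j) = √(y - 4)*8 + (6 + (-5)²) = √(-4 + y)*8 + (6 + 25) = 8*√(-4 + y) + 31 = 31 + 8*√(-4 + y))
-12895/E(129, 206) + 23050/18966 = -12895/(31 + 8*√(-4 + 129)) + 23050/18966 = -12895/(31 + 8*√125) + 23050*(1/18966) = -12895/(31 + 8*(5*√5)) + 11525/9483 = -12895/(31 + 40*√5) + 11525/9483 = 11525/9483 - 12895/(31 + 40*√5)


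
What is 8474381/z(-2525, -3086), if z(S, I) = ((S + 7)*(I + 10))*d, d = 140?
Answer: 8474381/1084351520 ≈ 0.0078152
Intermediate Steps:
z(S, I) = 140*(7 + S)*(10 + I) (z(S, I) = ((S + 7)*(I + 10))*140 = ((7 + S)*(10 + I))*140 = 140*(7 + S)*(10 + I))
8474381/z(-2525, -3086) = 8474381/(9800 + 980*(-3086) + 1400*(-2525) + 140*(-3086)*(-2525)) = 8474381/(9800 - 3024280 - 3535000 + 1090901000) = 8474381/1084351520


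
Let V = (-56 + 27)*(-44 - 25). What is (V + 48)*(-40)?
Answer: -81960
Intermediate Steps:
V = 2001 (V = -29*(-69) = 2001)
(V + 48)*(-40) = (2001 + 48)*(-40) = 2049*(-40) = -81960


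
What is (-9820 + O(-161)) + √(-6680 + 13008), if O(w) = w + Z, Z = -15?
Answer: -9996 + 2*√1582 ≈ -9916.5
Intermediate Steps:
O(w) = -15 + w (O(w) = w - 15 = -15 + w)
(-9820 + O(-161)) + √(-6680 + 13008) = (-9820 + (-15 - 161)) + √(-6680 + 13008) = (-9820 - 176) + √6328 = -9996 + 2*√1582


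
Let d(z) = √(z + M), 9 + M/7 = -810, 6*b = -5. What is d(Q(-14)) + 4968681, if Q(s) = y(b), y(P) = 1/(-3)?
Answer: 4968681 + 20*I*√129/3 ≈ 4.9687e+6 + 75.719*I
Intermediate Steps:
b = -⅚ (b = (⅙)*(-5) = -⅚ ≈ -0.83333)
y(P) = -⅓
M = -5733 (M = -63 + 7*(-810) = -63 - 5670 = -5733)
Q(s) = -⅓
d(z) = √(-5733 + z) (d(z) = √(z - 5733) = √(-5733 + z))
d(Q(-14)) + 4968681 = √(-5733 - ⅓) + 4968681 = √(-17200/3) + 4968681 = 20*I*√129/3 + 4968681 = 4968681 + 20*I*√129/3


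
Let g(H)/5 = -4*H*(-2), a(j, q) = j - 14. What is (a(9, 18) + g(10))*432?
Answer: 170640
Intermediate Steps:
a(j, q) = -14 + j
g(H) = 40*H (g(H) = 5*(-4*H*(-2)) = 5*(8*H) = 40*H)
(a(9, 18) + g(10))*432 = ((-14 + 9) + 40*10)*432 = (-5 + 400)*432 = 395*432 = 170640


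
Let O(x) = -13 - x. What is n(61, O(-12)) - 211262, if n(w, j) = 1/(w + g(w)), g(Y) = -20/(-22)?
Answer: -143869411/681 ≈ -2.1126e+5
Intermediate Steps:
g(Y) = 10/11 (g(Y) = -20*(-1/22) = 10/11)
n(w, j) = 1/(10/11 + w) (n(w, j) = 1/(w + 10/11) = 1/(10/11 + w))
n(61, O(-12)) - 211262 = 11/(10 + 11*61) - 211262 = 11/(10 + 671) - 211262 = 11/681 - 211262 = -143869411/681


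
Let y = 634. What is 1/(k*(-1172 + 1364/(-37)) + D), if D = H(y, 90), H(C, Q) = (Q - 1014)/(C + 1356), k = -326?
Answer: 36815/14508404266 ≈ 2.5375e-6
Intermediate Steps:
H(C, Q) = (-1014 + Q)/(1356 + C)
D = -462/995 (D = (-1014 + 90)/(1356 + 634) = -924/1990 = (1/1990)*(-924) = -462/995 ≈ -0.46432)
1/(k*(-1172 + 1364/(-37)) + D) = 1/(-326*(-1172 + 1364/(-37)) - 462/995) = 1/(-326*(-1172 + 1364*(-1/37)) - 462/995) = 1/(-326*(-1172 - 1364/37) - 462/995) = 1/(-326*(-44728/37) - 462/995) = 1/(14581328/37 - 462/995) = 1/(14508404266/36815) = 36815/14508404266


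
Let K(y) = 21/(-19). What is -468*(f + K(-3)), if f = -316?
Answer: 2819700/19 ≈ 1.4841e+5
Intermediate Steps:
K(y) = -21/19 (K(y) = 21*(-1/19) = -21/19)
-468*(f + K(-3)) = -468*(-316 - 21/19) = -468*(-6025/19) = 2819700/19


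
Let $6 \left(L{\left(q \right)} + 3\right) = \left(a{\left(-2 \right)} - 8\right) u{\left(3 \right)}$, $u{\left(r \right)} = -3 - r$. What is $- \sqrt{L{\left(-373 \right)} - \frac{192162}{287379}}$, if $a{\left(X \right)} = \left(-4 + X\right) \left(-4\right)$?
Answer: $- \frac{i \sqrt{180485602953}}{95793} \approx - 4.4349 i$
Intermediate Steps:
$a{\left(X \right)} = 16 - 4 X$
$L{\left(q \right)} = -19$ ($L{\left(q \right)} = -3 + \frac{\left(\left(16 - -8\right) - 8\right) \left(-3 - 3\right)}{6} = -3 + \frac{\left(\left(16 + 8\right) - 8\right) \left(-3 - 3\right)}{6} = -3 + \frac{\left(24 - 8\right) \left(-6\right)}{6} = -3 + \frac{16 \left(-6\right)}{6} = -3 + \frac{1}{6} \left(-96\right) = -3 - 16 = -19$)
$- \sqrt{L{\left(-373 \right)} - \frac{192162}{287379}} = - \sqrt{-19 - \frac{192162}{287379}} = - \sqrt{-19 - \frac{64054}{95793}} = - \sqrt{- \frac{1884121}{95793}} = - \frac{i \sqrt{180485602953}}{95793}$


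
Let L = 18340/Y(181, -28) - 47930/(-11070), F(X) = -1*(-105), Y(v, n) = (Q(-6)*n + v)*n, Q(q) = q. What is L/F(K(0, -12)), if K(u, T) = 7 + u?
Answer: 947672/40566015 ≈ 0.023361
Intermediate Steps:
Y(v, n) = n*(v - 6*n) (Y(v, n) = (-6*n + v)*n = (v - 6*n)*n = n*(v - 6*n))
F(X) = 105
L = 947672/386343 (L = 18340/((-28*(181 - 6*(-28)))) - 47930/(-11070) = 18340/((-28*(181 + 168))) - 47930*(-1/11070) = 18340/((-28*349)) + 4793/1107 = 18340/(-9772) + 4793/1107 = 18340*(-1/9772) + 4793/1107 = -655/349 + 4793/1107 = 947672/386343 ≈ 2.4529)
L/F(K(0, -12)) = (947672/386343)/105 = (947672/386343)*(1/105) = 947672/40566015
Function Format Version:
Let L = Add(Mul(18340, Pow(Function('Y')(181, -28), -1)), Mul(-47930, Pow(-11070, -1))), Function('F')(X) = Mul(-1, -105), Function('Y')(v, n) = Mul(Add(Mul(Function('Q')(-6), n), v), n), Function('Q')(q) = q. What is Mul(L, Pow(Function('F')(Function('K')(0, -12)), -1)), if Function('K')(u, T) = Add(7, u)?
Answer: Rational(947672, 40566015) ≈ 0.023361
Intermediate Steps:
Function('Y')(v, n) = Mul(n, Add(v, Mul(-6, n))) (Function('Y')(v, n) = Mul(Add(Mul(-6, n), v), n) = Mul(Add(v, Mul(-6, n)), n) = Mul(n, Add(v, Mul(-6, n))))
Function('F')(X) = 105
L = Rational(947672, 386343) (L = Add(Mul(18340, Pow(Mul(-28, Add(181, Mul(-6, -28))), -1)), Mul(-47930, Pow(-11070, -1))) = Add(Mul(18340, Pow(Mul(-28, Add(181, 168)), -1)), Mul(-47930, Rational(-1, 11070))) = Add(Mul(18340, Pow(Mul(-28, 349), -1)), Rational(4793, 1107)) = Add(Mul(18340, Pow(-9772, -1)), Rational(4793, 1107)) = Add(Mul(18340, Rational(-1, 9772)), Rational(4793, 1107)) = Add(Rational(-655, 349), Rational(4793, 1107)) = Rational(947672, 386343) ≈ 2.4529)
Mul(L, Pow(Function('F')(Function('K')(0, -12)), -1)) = Mul(Rational(947672, 386343), Pow(105, -1)) = Mul(Rational(947672, 386343), Rational(1, 105)) = Rational(947672, 40566015)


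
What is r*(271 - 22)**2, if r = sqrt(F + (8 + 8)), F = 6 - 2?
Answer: 124002*sqrt(5) ≈ 2.7728e+5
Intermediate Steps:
F = 4
r = 2*sqrt(5) (r = sqrt(4 + (8 + 8)) = sqrt(4 + 16) = sqrt(20) = 2*sqrt(5) ≈ 4.4721)
r*(271 - 22)**2 = (2*sqrt(5))*(271 - 22)**2 = (2*sqrt(5))*249**2 = (2*sqrt(5))*62001 = 124002*sqrt(5)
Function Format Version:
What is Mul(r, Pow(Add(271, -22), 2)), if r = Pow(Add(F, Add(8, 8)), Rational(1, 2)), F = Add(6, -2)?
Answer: Mul(124002, Pow(5, Rational(1, 2))) ≈ 2.7728e+5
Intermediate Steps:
F = 4
r = Mul(2, Pow(5, Rational(1, 2))) (r = Pow(Add(4, Add(8, 8)), Rational(1, 2)) = Pow(Add(4, 16), Rational(1, 2)) = Pow(20, Rational(1, 2)) = Mul(2, Pow(5, Rational(1, 2))) ≈ 4.4721)
Mul(r, Pow(Add(271, -22), 2)) = Mul(Mul(2, Pow(5, Rational(1, 2))), Pow(Add(271, -22), 2)) = Mul(Mul(2, Pow(5, Rational(1, 2))), Pow(249, 2)) = Mul(Mul(2, Pow(5, Rational(1, 2))), 62001) = Mul(124002, Pow(5, Rational(1, 2)))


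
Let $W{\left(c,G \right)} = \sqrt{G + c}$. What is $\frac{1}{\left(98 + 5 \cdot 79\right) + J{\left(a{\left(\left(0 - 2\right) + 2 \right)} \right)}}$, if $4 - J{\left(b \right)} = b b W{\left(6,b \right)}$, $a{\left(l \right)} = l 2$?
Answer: $\frac{1}{497} \approx 0.0020121$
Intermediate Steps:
$a{\left(l \right)} = 2 l$
$J{\left(b \right)} = 4 - b^{2} \sqrt{6 + b}$ ($J{\left(b \right)} = 4 - b b \sqrt{b + 6} = 4 - b^{2} \sqrt{6 + b}$)
$\frac{1}{\left(98 + 5 \cdot 79\right) + J{\left(a{\left(\left(0 - 2\right) + 2 \right)} \right)}} = \frac{1}{\left(98 + 5 \cdot 79\right) + \left(4 - \left(2 \left(\left(0 - 2\right) + 2\right)\right)^{2} \sqrt{6 + 2 \left(\left(0 - 2\right) + 2\right)}\right)} = \frac{1}{\left(98 + 395\right) + \left(4 - \left(2 \left(-2 + 2\right)\right)^{2} \sqrt{6 + 2 \left(-2 + 2\right)}\right)} = \frac{1}{493 + \left(4 - \left(2 \cdot 0\right)^{2} \sqrt{6 + 2 \cdot 0}\right)} = \frac{1}{493 + \left(4 - 0^{2} \sqrt{6 + 0}\right)} = \frac{1}{493 + \left(4 - 0 \sqrt{6}\right)} = \frac{1}{493 + \left(4 + 0\right)} = \frac{1}{493 + 4} = \frac{1}{497}$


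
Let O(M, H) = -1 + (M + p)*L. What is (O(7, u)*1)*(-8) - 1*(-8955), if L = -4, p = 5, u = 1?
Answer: 9347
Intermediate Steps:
O(M, H) = -21 - 4*M (O(M, H) = -1 + (M + 5)*(-4) = -1 + (5 + M)*(-4) = -1 + (-20 - 4*M) = -21 - 4*M)
(O(7, u)*1)*(-8) - 1*(-8955) = ((-21 - 4*7)*1)*(-8) - 1*(-8955) = ((-21 - 28)*1)*(-8) + 8955 = -49*1*(-8) + 8955 = -49*(-8) + 8955 = 392 + 8955 = 9347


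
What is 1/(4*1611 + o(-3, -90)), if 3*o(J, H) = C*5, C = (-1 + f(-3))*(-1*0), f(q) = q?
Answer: 1/6444 ≈ 0.00015518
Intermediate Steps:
C = 0 (C = (-1 - 3)*(-1*0) = -4*0 = 0)
o(J, H) = 0 (o(J, H) = (0*5)/3 = (1/3)*0 = 0)
1/(4*1611 + o(-3, -90)) = 1/(4*1611 + 0) = 1/(6444 + 0) = 1/6444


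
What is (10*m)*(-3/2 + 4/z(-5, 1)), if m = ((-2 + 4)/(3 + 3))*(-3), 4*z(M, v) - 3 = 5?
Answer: -5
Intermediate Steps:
z(M, v) = 2 (z(M, v) = 3/4 + (1/4)*5 = 3/4 + 5/4 = 2)
m = -1 (m = (2/6)*(-3) = (2*(1/6))*(-3) = (1/3)*(-3) = -1)
(10*m)*(-3/2 + 4/z(-5, 1)) = (10*(-1))*(-3/2 + 4/2) = -10*(-3*1/2 + 4*(1/2)) = -10*(-3/2 + 2) = -10*1/2 = -5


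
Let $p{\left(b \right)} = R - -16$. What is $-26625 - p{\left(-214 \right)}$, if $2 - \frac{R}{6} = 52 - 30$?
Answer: $-26521$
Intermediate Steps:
$R = -120$ ($R = 12 - 6 \left(52 - 30\right) = 12 - 132 = -120$)
$p{\left(b \right)} = -104$ ($p{\left(b \right)} = -120 - -16 = -120 + 16 = -104$)
$-26625 - p{\left(-214 \right)} = -26625 - -104 = -26625 + 104 = -26521$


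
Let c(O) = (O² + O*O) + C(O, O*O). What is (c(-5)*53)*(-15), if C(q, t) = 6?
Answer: -44520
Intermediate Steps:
c(O) = 6 + 2*O² (c(O) = (O² + O*O) + 6 = (O² + O²) + 6 = 2*O² + 6 = 6 + 2*O²)
(c(-5)*53)*(-15) = ((6 + 2*(-5)²)*53)*(-15) = ((6 + 2*25)*53)*(-15) = ((6 + 50)*53)*(-15) = (56*53)*(-15) = 2968*(-15) = -44520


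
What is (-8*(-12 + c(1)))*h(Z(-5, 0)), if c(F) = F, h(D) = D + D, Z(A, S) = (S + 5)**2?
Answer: 4400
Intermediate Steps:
Z(A, S) = (5 + S)**2
h(D) = 2*D
(-8*(-12 + c(1)))*h(Z(-5, 0)) = (-8*(-12 + 1))*(2*(5 + 0)**2) = (-8*(-11))*(2*5**2) = 88*(2*25) = 88*50 = 4400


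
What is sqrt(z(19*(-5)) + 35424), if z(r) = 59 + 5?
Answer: 4*sqrt(2218) ≈ 188.38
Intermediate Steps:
z(r) = 64
sqrt(z(19*(-5)) + 35424) = sqrt(64 + 35424) = sqrt(35488) = 4*sqrt(2218)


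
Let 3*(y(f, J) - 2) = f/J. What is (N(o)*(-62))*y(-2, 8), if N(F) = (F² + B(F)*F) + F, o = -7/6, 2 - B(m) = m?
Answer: 4991/12 ≈ 415.92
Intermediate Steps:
B(m) = 2 - m
o = -7/6 (o = -7*⅙ = -7/6 ≈ -1.1667)
y(f, J) = 2 + f/(3*J) (y(f, J) = 2 + (f/J)/3 = 2 + f/(3*J))
N(F) = F + F² + F*(2 - F) (N(F) = (F² + (2 - F)*F) + F = (F² + F*(2 - F)) + F = F + F² + F*(2 - F))
(N(o)*(-62))*y(-2, 8) = ((3*(-7/6))*(-62))*(2 + (⅓)*(-2)/8) = (-7/2*(-62))*(2 + (⅓)*(-2)*(⅛)) = 217*(2 - 1/12) = 217*(23/12) = 4991/12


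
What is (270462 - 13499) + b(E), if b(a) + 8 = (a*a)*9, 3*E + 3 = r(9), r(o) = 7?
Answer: 256971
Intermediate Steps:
E = 4/3 (E = -1 + (1/3)*7 = -1 + 7/3 = 4/3 ≈ 1.3333)
b(a) = -8 + 9*a**2 (b(a) = -8 + (a*a)*9 = -8 + a**2*9 = -8 + 9*a**2)
(270462 - 13499) + b(E) = (270462 - 13499) + (-8 + 9*(4/3)**2) = 256963 + (-8 + 9*(16/9)) = 256963 + (-8 + 16) = 256963 + 8 = 256971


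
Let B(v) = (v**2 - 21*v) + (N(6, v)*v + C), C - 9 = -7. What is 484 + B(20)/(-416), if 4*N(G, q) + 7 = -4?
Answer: 201417/416 ≈ 484.18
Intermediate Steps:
C = 2 (C = 9 - 7 = 2)
N(G, q) = -11/4 (N(G, q) = -7/4 + (1/4)*(-4) = -7/4 - 1 = -11/4)
B(v) = 2 + v**2 - 95*v/4 (B(v) = (v**2 - 21*v) + (-11*v/4 + 2) = (v**2 - 21*v) + (2 - 11*v/4) = 2 + v**2 - 95*v/4)
484 + B(20)/(-416) = 484 + (2 + 20**2 - 95/4*20)/(-416) = 484 - (2 + 400 - 475)/416 = 484 - 1/416*(-73) = 484 + 73/416 = 201417/416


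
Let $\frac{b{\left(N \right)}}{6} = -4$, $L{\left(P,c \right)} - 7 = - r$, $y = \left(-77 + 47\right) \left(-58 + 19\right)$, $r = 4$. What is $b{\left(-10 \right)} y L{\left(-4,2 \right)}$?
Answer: $-84240$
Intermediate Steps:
$y = 1170$ ($y = \left(-30\right) \left(-39\right) = 1170$)
$L{\left(P,c \right)} = 3$ ($L{\left(P,c \right)} = 7 - 4 = 3$)
$b{\left(N \right)} = -24$ ($b{\left(N \right)} = 6 \left(-4\right) = -24$)
$b{\left(-10 \right)} y L{\left(-4,2 \right)} = - 24 \cdot 1170 \cdot 3 = \left(-24\right) 3510 = -84240$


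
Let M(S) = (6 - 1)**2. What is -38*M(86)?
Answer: -950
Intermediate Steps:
M(S) = 25 (M(S) = 5**2 = 25)
-38*M(86) = -38*25 = -950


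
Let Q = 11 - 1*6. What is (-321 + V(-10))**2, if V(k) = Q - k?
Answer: 93636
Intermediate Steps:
Q = 5 (Q = 11 - 6 = 5)
V(k) = 5 - k
(-321 + V(-10))**2 = (-321 + (5 - 1*(-10)))**2 = (-321 + (5 + 10))**2 = (-321 + 15)**2 = (-306)**2 = 93636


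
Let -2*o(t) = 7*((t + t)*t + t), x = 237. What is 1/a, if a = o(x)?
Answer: -2/788025 ≈ -2.5380e-6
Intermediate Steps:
o(t) = -7*t**2 - 7*t/2 (o(t) = -7*((t + t)*t + t)/2 = -7*((2*t)*t + t)/2 = -7*(2*t**2 + t)/2 = -7*(t + 2*t**2)/2 = -(7*t + 14*t**2)/2 = -7*t**2 - 7*t/2)
a = -788025/2 (a = -7/2*237*(1 + 2*237) = -7/2*237*(1 + 474) = -7/2*237*475 = -788025/2 ≈ -3.9401e+5)
1/a = 1/(-788025/2) = -2/788025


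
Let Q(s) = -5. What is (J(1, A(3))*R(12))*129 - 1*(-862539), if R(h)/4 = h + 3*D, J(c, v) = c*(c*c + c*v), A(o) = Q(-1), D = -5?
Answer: 868731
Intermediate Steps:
A(o) = -5
J(c, v) = c*(c² + c*v)
R(h) = -60 + 4*h (R(h) = 4*(h + 3*(-5)) = 4*(h - 15) = 4*(-15 + h) = -60 + 4*h)
(J(1, A(3))*R(12))*129 - 1*(-862539) = ((1²*(1 - 5))*(-60 + 4*12))*129 - 1*(-862539) = ((1*(-4))*(-60 + 48))*129 + 862539 = -4*(-12)*129 + 862539 = 48*129 + 862539 = 6192 + 862539 = 868731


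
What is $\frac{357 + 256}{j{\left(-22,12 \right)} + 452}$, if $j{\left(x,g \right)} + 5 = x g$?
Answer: $\frac{613}{183} \approx 3.3497$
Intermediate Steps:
$j{\left(x,g \right)} = -5 + g x$ ($j{\left(x,g \right)} = -5 + x g = -5 + g x$)
$\frac{357 + 256}{j{\left(-22,12 \right)} + 452} = \frac{357 + 256}{\left(-5 + 12 \left(-22\right)\right) + 452} = \frac{613}{\left(-5 - 264\right) + 452} = \frac{613}{-269 + 452} = \frac{613}{183}$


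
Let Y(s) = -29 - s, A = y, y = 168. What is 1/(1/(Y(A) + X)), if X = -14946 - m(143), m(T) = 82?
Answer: -15225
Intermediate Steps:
A = 168
X = -15028 (X = -14946 - 1*82 = -14946 - 82 = -15028)
1/(1/(Y(A) + X)) = 1/(1/((-29 - 1*168) - 15028)) = 1/(1/((-29 - 168) - 15028)) = 1/(1/(-197 - 15028)) = 1/(1/(-15225)) = 1/(-1/15225) = -15225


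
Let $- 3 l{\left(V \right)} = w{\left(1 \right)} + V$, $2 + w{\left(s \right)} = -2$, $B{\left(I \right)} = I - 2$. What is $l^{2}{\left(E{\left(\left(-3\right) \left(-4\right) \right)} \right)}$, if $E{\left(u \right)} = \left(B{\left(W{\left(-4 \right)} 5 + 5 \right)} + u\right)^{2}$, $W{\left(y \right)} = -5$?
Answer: $1024$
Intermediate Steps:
$B{\left(I \right)} = -2 + I$
$w{\left(s \right)} = -4$ ($w{\left(s \right)} = -2 - 2 = -4$)
$E{\left(u \right)} = \left(-22 + u\right)^{2}$ ($E{\left(u \right)} = \left(\left(-2 + \left(\left(-5\right) 5 + 5\right)\right) + u\right)^{2} = \left(\left(-2 + \left(-25 + 5\right)\right) + u\right)^{2} = \left(\left(-2 - 20\right) + u\right)^{2} = \left(-22 + u\right)^{2}$)
$l{\left(V \right)} = \frac{4}{3} - \frac{V}{3}$ ($l{\left(V \right)} = - \frac{-4 + V}{3} = \frac{4}{3} - \frac{V}{3}$)
$l^{2}{\left(E{\left(\left(-3\right) \left(-4\right) \right)} \right)} = \left(\frac{4}{3} - \frac{\left(-22 - -12\right)^{2}}{3}\right)^{2} = \left(\frac{4}{3} - \frac{\left(-22 + 12\right)^{2}}{3}\right)^{2} = \left(\frac{4}{3} - \frac{\left(-10\right)^{2}}{3}\right)^{2} = \left(\frac{4}{3} - \frac{100}{3}\right)^{2} = \left(-32\right)^{2} = 1024$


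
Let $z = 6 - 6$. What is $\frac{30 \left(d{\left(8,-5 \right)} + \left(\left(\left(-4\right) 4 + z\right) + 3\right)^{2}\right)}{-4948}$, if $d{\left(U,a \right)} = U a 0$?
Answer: $- \frac{2535}{2474} \approx -1.0247$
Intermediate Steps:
$d{\left(U,a \right)} = 0$
$z = 0$ ($z = 6 - 6 = 0$)
$\frac{30 \left(d{\left(8,-5 \right)} + \left(\left(\left(-4\right) 4 + z\right) + 3\right)^{2}\right)}{-4948} = \frac{30 \left(0 + \left(\left(\left(-4\right) 4 + 0\right) + 3\right)^{2}\right)}{-4948} = 30 \left(0 + \left(\left(-16 + 0\right) + 3\right)^{2}\right) \left(- \frac{1}{4948}\right) = 30 \left(0 + \left(-16 + 3\right)^{2}\right) \left(- \frac{1}{4948}\right) = 30 \left(0 + \left(-13\right)^{2}\right) \left(- \frac{1}{4948}\right) = 30 \left(0 + 169\right) \left(- \frac{1}{4948}\right) = 30 \cdot 169 \left(- \frac{1}{4948}\right) = 5070 \left(- \frac{1}{4948}\right) = - \frac{2535}{2474}$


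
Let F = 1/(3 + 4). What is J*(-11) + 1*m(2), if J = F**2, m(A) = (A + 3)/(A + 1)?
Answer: 212/147 ≈ 1.4422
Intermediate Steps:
F = 1/7 ≈ 0.14286
m(A) = (3 + A)/(1 + A)
J = 1/49 (J = (1/7)**2 = 1/49 ≈ 0.020408)
J*(-11) + 1*m(2) = (1/49)*(-11) + 1*((3 + 2)/(1 + 2)) = -11/49 + 1*(5/3) = -11/49 + 5/3 = 212/147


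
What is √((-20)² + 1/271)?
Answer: √29376671/271 ≈ 20.000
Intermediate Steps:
√((-20)² + 1/271) = √(400 + 1/271) = √(108401/271) = √29376671/271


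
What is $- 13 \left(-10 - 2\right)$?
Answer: $156$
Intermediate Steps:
$- 13 \left(-10 - 2\right) = \left(-13\right) \left(-12\right) = 156$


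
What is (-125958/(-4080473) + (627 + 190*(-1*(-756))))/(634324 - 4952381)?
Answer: -588677724249/17619715000961 ≈ -0.033410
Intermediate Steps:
(-125958/(-4080473) + (627 + 190*(-1*(-756))))/(634324 - 4952381) = (-125958*(-1/4080473) + (627 + 190*756))/(-4318057) = (125958/4080473 + (627 + 143640))*(-1/4318057) = (125958/4080473 + 144267)*(-1/4318057) = (588677724249/4080473)*(-1/4318057) = -588677724249/17619715000961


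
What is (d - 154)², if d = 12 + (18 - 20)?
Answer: 20736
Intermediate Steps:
d = 10 (d = 12 - 2 = 10)
(d - 154)² = (10 - 154)² = (-144)² = 20736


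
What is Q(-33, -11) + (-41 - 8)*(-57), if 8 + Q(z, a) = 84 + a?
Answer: 2858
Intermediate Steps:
Q(z, a) = 76 + a (Q(z, a) = -8 + (84 + a) = 76 + a)
Q(-33, -11) + (-41 - 8)*(-57) = (76 - 11) + (-41 - 8)*(-57) = 65 - 49*(-57) = 65 + 2793 = 2858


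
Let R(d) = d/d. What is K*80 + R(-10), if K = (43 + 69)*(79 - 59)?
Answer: 179201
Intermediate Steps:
R(d) = 1
K = 2240 (K = 112*20 = 2240)
K*80 + R(-10) = 2240*80 + 1 = 179200 + 1 = 179201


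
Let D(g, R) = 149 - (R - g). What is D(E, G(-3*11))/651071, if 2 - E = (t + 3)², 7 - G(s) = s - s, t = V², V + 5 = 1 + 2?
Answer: 95/651071 ≈ 0.00014591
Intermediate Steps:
V = -2 (V = -5 + (1 + 2) = -5 + 3 = -2)
t = 4 (t = (-2)² = 4)
G(s) = 7 (G(s) = 7 - (s - s) = 7 - 1*0 = 7 + 0 = 7)
E = -47 (E = 2 - (4 + 3)² = 2 - 1*7² = 2 - 1*49 = 2 - 49 = -47)
D(g, R) = 149 + g - R (D(g, R) = 149 + (g - R) = 149 + g - R)
D(E, G(-3*11))/651071 = (149 - 47 - 1*7)/651071 = (149 - 47 - 7)*(1/651071) = 95*(1/651071) = 95/651071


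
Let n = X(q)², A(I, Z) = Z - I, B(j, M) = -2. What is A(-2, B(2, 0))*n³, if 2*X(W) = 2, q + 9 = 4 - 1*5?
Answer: 0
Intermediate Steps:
q = -10 (q = -9 + (4 - 1*5) = -9 + (4 - 5) = -9 - 1 = -10)
X(W) = 1 (X(W) = (½)*2 = 1)
n = 1 (n = 1² = 1)
A(-2, B(2, 0))*n³ = (-2 - 1*(-2))*1³ = (-2 + 2)*1 = 0*1 = 0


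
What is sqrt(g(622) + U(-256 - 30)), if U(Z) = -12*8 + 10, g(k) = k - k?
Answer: I*sqrt(86) ≈ 9.2736*I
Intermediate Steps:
g(k) = 0
U(Z) = -86 (U(Z) = -96 + 10 = -86)
sqrt(g(622) + U(-256 - 30)) = sqrt(0 - 86) = sqrt(-86) = I*sqrt(86)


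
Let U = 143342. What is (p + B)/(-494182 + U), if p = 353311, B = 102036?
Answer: -455347/350840 ≈ -1.2979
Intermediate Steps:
(p + B)/(-494182 + U) = (353311 + 102036)/(-494182 + 143342) = 455347/(-350840) = 455347*(-1/350840) = -455347/350840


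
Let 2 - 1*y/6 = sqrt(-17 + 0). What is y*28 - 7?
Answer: 329 - 168*I*sqrt(17) ≈ 329.0 - 692.68*I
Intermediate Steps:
y = 12 - 6*I*sqrt(17) (y = 12 - 6*sqrt(-17 + 0) = 12 - 6*I*sqrt(17) ≈ 12.0 - 24.739*I)
y*28 - 7 = (12 - 6*I*sqrt(17))*28 - 7 = (336 - 168*I*sqrt(17)) - 7 = 329 - 168*I*sqrt(17)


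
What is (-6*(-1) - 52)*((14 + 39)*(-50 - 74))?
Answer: 302312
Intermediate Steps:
(-6*(-1) - 52)*((14 + 39)*(-50 - 74)) = (6 - 52)*(53*(-124)) = -46*(-6572) = 302312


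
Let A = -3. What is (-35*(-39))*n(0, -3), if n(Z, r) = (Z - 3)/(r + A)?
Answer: 1365/2 ≈ 682.50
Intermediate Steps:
n(Z, r) = (-3 + Z)/(-3 + r) (n(Z, r) = (Z - 3)/(r - 3) = (-3 + Z)/(-3 + r))
(-35*(-39))*n(0, -3) = (-35*(-39))*((-3 + 0)/(-3 - 3)) = 1365*(-3/(-6)) = 1365*(-⅙*(-3)) = 1365*(½) = 1365/2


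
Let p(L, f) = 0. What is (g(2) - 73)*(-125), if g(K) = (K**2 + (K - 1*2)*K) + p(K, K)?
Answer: 8625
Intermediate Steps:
g(K) = K**2 + K*(-2 + K) (g(K) = (K**2 + (K - 1*2)*K) + 0 = (K**2 + (K - 2)*K) + 0 = (K**2 + (-2 + K)*K) + 0 = (K**2 + K*(-2 + K)) + 0 = K**2 + K*(-2 + K))
(g(2) - 73)*(-125) = (2*2*(-1 + 2) - 73)*(-125) = (2*2*1 - 73)*(-125) = (4 - 73)*(-125) = -69*(-125) = 8625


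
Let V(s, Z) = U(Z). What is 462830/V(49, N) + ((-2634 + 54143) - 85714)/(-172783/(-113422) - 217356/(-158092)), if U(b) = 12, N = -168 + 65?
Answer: 2086575740709925/77952843402 ≈ 26767.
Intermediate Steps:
N = -103
V(s, Z) = 12
462830/V(49, N) + ((-2634 + 54143) - 85714)/(-172783/(-113422) - 217356/(-158092)) = 462830/12 + ((-2634 + 54143) - 85714)/(-172783/(-113422) - 217356/(-158092)) = 462830*(1/12) + (51509 - 85714)/(-172783*(-1/113422) - 217356*(-1/158092)) = 231415/6 - 34205/(172783/113422 + 54339/39523) = 231415/6 - 34205/12992140567/4482777706 = 231415/6 - 34205*4482777706/12992140567 = 231415/6 - 153333411433730/12992140567 = 2086575740709925/77952843402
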